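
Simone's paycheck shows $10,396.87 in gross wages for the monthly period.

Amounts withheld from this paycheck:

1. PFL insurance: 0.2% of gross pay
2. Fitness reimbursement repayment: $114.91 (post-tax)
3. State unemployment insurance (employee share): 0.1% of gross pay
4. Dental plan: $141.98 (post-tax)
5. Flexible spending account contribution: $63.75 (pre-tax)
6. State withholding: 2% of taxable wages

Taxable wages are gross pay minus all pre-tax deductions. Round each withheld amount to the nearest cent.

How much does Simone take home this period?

$9,838.38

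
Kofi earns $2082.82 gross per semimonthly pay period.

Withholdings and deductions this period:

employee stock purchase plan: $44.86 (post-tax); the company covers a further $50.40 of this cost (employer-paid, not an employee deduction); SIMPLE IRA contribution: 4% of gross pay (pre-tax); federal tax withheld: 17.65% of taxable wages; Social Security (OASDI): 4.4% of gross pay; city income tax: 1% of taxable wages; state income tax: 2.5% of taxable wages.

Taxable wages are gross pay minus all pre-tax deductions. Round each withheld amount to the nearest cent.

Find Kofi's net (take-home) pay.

$1440.11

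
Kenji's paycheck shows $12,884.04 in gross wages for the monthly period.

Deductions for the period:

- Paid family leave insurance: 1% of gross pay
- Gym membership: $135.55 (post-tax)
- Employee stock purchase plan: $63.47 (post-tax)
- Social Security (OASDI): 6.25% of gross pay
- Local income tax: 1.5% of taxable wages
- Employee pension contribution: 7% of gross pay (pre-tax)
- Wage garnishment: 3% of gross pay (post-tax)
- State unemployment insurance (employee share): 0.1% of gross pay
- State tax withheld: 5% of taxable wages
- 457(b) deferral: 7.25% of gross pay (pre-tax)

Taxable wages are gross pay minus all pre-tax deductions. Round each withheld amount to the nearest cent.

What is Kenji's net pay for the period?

Employee pension contribution: $12,884.04 × 0.07 = $901.88
457(b) deferral: $12,884.04 × 0.0725 = $934.09
Pre-tax total = $901.88 + $934.09 = $1,835.97
Taxable wages = $12,884.04 − $1,835.97 = $11,048.07
Local income tax: $11,048.07 × 0.015 = $165.72
State tax withheld: $11,048.07 × 0.05 = $552.40
Social Security (OASDI): $12,884.04 × 0.0625 = $805.25
Paid family leave insurance: $12,884.04 × 0.01 = $128.84
State unemployment insurance (employee share): $12,884.04 × 0.001 = $12.88
Wage garnishment: $12,884.04 × 0.03 = $386.52
Gym membership: $135.55
Employee stock purchase plan: $63.47
Total deductions = $901.88 + $934.09 + $165.72 + $552.40 + $805.25 + $128.84 + $12.88 + $386.52 + $135.55 + $63.47 = $4,086.60
Net pay = $12,884.04 − $4,086.60 = $8,797.44

$8,797.44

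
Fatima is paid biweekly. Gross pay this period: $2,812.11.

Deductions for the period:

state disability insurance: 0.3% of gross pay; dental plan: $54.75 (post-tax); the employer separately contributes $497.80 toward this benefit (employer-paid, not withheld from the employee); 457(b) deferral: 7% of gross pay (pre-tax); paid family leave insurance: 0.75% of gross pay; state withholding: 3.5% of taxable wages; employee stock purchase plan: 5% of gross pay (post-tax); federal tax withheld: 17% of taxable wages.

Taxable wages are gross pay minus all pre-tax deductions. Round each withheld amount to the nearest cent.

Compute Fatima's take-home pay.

$1,854.25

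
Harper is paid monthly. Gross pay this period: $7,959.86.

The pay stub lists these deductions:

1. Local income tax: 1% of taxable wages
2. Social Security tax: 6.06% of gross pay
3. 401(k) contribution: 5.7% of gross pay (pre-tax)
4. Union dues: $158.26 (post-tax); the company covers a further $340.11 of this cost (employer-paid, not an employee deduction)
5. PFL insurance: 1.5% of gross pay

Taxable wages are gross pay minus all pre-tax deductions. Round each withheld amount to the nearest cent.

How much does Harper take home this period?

401(k) contribution: $7,959.86 × 0.057 = $453.71
Taxable wages = $7,959.86 − $453.71 = $7,506.15
Local income tax: $7,506.15 × 0.01 = $75.06
PFL insurance: $7,959.86 × 0.015 = $119.40
Social Security tax: $7,959.86 × 0.0606 = $482.37
Union dues: $158.26
(Employer's $340.11 toward union dues is not withheld from the employee.)
Total deductions = $453.71 + $75.06 + $119.40 + $482.37 + $158.26 = $1,288.80
Net pay = $7,959.86 − $1,288.80 = $6,671.06

$6,671.06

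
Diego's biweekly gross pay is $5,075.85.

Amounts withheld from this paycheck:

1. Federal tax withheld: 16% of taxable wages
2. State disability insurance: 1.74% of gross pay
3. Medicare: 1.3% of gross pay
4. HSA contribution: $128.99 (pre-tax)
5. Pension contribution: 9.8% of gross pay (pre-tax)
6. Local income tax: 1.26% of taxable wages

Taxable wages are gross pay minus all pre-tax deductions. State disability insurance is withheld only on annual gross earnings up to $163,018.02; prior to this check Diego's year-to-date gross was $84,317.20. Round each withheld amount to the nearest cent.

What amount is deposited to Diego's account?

Pension contribution: $5,075.85 × 0.098 = $497.43
HSA contribution: $128.99
Pre-tax total = $497.43 + $128.99 = $626.42
Taxable wages = $5,075.85 − $626.42 = $4,449.43
Local income tax: $4,449.43 × 0.0126 = $56.06
Federal tax withheld: $4,449.43 × 0.16 = $711.91
State disability insurance: cap not yet reached, full $5,075.85 is subject → $5,075.85 × 0.0174 = $88.32
Medicare: $5,075.85 × 0.013 = $65.99
Total deductions = $497.43 + $128.99 + $56.06 + $711.91 + $88.32 + $65.99 = $1,548.70
Net pay = $5,075.85 − $1,548.70 = $3,527.15

$3,527.15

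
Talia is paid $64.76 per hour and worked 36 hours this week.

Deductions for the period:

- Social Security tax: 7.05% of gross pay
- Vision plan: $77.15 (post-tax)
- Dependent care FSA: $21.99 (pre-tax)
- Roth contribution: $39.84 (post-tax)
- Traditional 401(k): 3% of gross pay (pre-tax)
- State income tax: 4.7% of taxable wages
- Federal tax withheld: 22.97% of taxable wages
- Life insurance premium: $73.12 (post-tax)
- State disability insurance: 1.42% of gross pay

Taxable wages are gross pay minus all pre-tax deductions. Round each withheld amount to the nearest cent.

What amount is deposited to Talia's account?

Gross pay: 36 × $64.76 = $2,331.36
Dependent care FSA: $21.99
Traditional 401(k): $2,331.36 × 0.03 = $69.94
Pre-tax total = $21.99 + $69.94 = $91.93
Taxable wages = $2,331.36 − $91.93 = $2,239.43
Federal tax withheld: $2,239.43 × 0.2297 = $514.40
State income tax: $2,239.43 × 0.047 = $105.25
Social Security tax: $2,331.36 × 0.0705 = $164.36
State disability insurance: $2,331.36 × 0.0142 = $33.11
Life insurance premium: $73.12
Roth contribution: $39.84
Vision plan: $77.15
Total deductions = $21.99 + $69.94 + $514.40 + $105.25 + $164.36 + $33.11 + $73.12 + $39.84 + $77.15 = $1,099.16
Net pay = $2,331.36 − $1,099.16 = $1,232.20

$1,232.20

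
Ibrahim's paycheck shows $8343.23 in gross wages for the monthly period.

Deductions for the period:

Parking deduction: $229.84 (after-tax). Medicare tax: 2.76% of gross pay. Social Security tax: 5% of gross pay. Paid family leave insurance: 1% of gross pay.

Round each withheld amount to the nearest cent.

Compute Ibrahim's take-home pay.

$7382.53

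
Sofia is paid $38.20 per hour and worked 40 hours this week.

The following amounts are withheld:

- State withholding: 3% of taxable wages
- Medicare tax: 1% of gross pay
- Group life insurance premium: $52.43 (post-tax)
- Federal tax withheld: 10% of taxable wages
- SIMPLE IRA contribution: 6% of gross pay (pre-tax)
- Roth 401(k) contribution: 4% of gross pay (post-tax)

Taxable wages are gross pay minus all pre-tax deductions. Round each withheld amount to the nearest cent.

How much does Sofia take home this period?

$1,120.77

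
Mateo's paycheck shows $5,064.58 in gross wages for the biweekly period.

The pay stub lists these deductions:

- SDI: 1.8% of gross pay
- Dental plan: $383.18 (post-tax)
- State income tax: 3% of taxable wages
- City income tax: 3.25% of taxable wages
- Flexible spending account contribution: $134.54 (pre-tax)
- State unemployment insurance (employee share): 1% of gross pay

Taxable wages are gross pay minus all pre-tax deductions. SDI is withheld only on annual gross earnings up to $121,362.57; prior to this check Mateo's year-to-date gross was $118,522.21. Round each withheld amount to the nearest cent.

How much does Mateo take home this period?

$4,136.95

Flexible spending account contribution: $134.54
Taxable wages = $5,064.58 − $134.54 = $4,930.04
State income tax: $4,930.04 × 0.03 = $147.90
City income tax: $4,930.04 × 0.0325 = $160.23
State unemployment insurance (employee share): $5,064.58 × 0.01 = $50.65
SDI: only $121,362.57 − $118,522.21 = $2,840.36 of this check is subject → $2,840.36 × 0.018 = $51.13
Dental plan: $383.18
Total deductions = $134.54 + $147.90 + $160.23 + $50.65 + $51.13 + $383.18 = $927.63
Net pay = $5,064.58 − $927.63 = $4,136.95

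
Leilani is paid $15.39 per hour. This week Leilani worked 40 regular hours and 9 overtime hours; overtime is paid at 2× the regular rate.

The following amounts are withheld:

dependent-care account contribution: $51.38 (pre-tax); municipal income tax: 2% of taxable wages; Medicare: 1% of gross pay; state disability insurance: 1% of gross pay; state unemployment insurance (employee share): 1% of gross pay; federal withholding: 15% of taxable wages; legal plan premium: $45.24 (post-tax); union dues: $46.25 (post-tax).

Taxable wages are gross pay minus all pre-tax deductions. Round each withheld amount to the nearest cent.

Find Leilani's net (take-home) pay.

Regular pay: 40 × $15.39 = $615.60
Overtime pay: 9 × $15.39 × 2 = $277.02
Gross pay = $615.60 + $277.02 = $892.62
Dependent-care account contribution: $51.38
Taxable wages = $892.62 − $51.38 = $841.24
Federal withholding: $841.24 × 0.15 = $126.19
Municipal income tax: $841.24 × 0.02 = $16.82
State unemployment insurance (employee share): $892.62 × 0.01 = $8.93
Medicare: $892.62 × 0.01 = $8.93
State disability insurance: $892.62 × 0.01 = $8.93
Union dues: $46.25
Legal plan premium: $45.24
Total deductions = $51.38 + $126.19 + $16.82 + $8.93 + $8.93 + $8.93 + $46.25 + $45.24 = $312.67
Net pay = $892.62 − $312.67 = $579.95

$579.95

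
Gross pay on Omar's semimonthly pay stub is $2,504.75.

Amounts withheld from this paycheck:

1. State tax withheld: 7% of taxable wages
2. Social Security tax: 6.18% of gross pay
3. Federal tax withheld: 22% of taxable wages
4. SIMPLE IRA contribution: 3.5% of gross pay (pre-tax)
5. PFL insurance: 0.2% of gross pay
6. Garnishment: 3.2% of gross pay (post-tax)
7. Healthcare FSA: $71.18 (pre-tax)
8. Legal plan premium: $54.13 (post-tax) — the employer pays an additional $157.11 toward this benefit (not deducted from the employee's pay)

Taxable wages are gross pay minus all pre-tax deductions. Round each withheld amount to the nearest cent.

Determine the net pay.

$1,371.51

SIMPLE IRA contribution: $2,504.75 × 0.035 = $87.67
Healthcare FSA: $71.18
Pre-tax total = $87.67 + $71.18 = $158.85
Taxable wages = $2,504.75 − $158.85 = $2,345.90
State tax withheld: $2,345.90 × 0.07 = $164.21
Federal tax withheld: $2,345.90 × 0.22 = $516.10
PFL insurance: $2,504.75 × 0.002 = $5.01
Social Security tax: $2,504.75 × 0.0618 = $154.79
Garnishment: $2,504.75 × 0.032 = $80.15
Legal plan premium: $54.13
(Employer's $157.11 toward legal plan premium is not withheld from the employee.)
Total deductions = $87.67 + $71.18 + $164.21 + $516.10 + $5.01 + $154.79 + $80.15 + $54.13 = $1,133.24
Net pay = $2,504.75 − $1,133.24 = $1,371.51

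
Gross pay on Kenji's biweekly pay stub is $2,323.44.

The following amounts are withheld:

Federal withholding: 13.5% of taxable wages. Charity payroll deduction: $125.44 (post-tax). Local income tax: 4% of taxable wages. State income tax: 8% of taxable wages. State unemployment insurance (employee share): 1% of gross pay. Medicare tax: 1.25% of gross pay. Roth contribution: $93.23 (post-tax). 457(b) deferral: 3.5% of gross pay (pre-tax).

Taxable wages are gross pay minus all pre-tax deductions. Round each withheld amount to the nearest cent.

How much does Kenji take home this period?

457(b) deferral: $2,323.44 × 0.035 = $81.32
Taxable wages = $2,323.44 − $81.32 = $2,242.12
Local income tax: $2,242.12 × 0.04 = $89.68
State income tax: $2,242.12 × 0.08 = $179.37
Federal withholding: $2,242.12 × 0.135 = $302.69
Medicare tax: $2,323.44 × 0.0125 = $29.04
State unemployment insurance (employee share): $2,323.44 × 0.01 = $23.23
Charity payroll deduction: $125.44
Roth contribution: $93.23
Total deductions = $81.32 + $89.68 + $179.37 + $302.69 + $29.04 + $23.23 + $125.44 + $93.23 = $924.00
Net pay = $2,323.44 − $924.00 = $1,399.44

$1,399.44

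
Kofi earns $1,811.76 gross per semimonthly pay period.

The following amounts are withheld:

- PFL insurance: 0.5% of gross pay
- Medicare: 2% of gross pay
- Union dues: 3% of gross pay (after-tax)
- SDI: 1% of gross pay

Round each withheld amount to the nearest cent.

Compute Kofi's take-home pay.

$1,693.99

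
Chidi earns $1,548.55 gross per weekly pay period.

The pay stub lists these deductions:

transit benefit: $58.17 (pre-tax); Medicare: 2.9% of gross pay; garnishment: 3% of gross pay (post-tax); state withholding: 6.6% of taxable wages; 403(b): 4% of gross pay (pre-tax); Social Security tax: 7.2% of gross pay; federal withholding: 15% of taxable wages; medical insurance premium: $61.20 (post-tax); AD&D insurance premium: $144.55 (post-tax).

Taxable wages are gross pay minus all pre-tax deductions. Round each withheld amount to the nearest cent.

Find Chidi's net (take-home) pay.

$711.27

403(b): $1,548.55 × 0.04 = $61.94
Transit benefit: $58.17
Pre-tax total = $61.94 + $58.17 = $120.11
Taxable wages = $1,548.55 − $120.11 = $1,428.44
Federal withholding: $1,428.44 × 0.15 = $214.27
State withholding: $1,428.44 × 0.066 = $94.28
Medicare: $1,548.55 × 0.029 = $44.91
Social Security tax: $1,548.55 × 0.072 = $111.50
Medical insurance premium: $61.20
AD&D insurance premium: $144.55
Garnishment: $1,548.55 × 0.03 = $46.46
Total deductions = $61.94 + $58.17 + $214.27 + $94.28 + $44.91 + $111.50 + $61.20 + $144.55 + $46.46 = $837.28
Net pay = $1,548.55 − $837.28 = $711.27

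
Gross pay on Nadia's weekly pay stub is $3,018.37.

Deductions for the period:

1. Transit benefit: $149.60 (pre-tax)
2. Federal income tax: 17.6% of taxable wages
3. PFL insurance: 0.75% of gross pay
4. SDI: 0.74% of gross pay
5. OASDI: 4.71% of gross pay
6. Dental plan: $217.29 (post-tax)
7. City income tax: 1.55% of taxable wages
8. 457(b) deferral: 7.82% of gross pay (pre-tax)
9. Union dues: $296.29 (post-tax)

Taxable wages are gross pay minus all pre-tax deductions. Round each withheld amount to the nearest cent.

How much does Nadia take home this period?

457(b) deferral: $3,018.37 × 0.0782 = $236.04
Transit benefit: $149.60
Pre-tax total = $236.04 + $149.60 = $385.64
Taxable wages = $3,018.37 − $385.64 = $2,632.73
City income tax: $2,632.73 × 0.0155 = $40.81
Federal income tax: $2,632.73 × 0.176 = $463.36
PFL insurance: $3,018.37 × 0.0075 = $22.64
SDI: $3,018.37 × 0.0074 = $22.34
OASDI: $3,018.37 × 0.0471 = $142.17
Dental plan: $217.29
Union dues: $296.29
Total deductions = $236.04 + $149.60 + $40.81 + $463.36 + $22.64 + $22.34 + $142.17 + $217.29 + $296.29 = $1,590.54
Net pay = $3,018.37 − $1,590.54 = $1,427.83

$1,427.83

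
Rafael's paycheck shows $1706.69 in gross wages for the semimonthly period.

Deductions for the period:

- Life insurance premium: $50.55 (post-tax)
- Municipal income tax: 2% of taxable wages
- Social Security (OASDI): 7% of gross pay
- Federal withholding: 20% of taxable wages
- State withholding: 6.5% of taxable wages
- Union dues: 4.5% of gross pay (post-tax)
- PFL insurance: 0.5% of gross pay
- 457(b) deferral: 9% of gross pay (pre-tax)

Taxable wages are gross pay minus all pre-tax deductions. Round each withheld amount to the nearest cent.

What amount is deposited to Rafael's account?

$855.11

457(b) deferral: $1706.69 × 0.09 = $153.60
Taxable wages = $1706.69 − $153.60 = $1553.09
Municipal income tax: $1553.09 × 0.02 = $31.06
State withholding: $1553.09 × 0.065 = $100.95
Federal withholding: $1553.09 × 0.2 = $310.62
Social Security (OASDI): $1706.69 × 0.07 = $119.47
PFL insurance: $1706.69 × 0.005 = $8.53
Union dues: $1706.69 × 0.045 = $76.80
Life insurance premium: $50.55
Total deductions = $153.60 + $31.06 + $100.95 + $310.62 + $119.47 + $8.53 + $76.80 + $50.55 = $851.58
Net pay = $1706.69 − $851.58 = $855.11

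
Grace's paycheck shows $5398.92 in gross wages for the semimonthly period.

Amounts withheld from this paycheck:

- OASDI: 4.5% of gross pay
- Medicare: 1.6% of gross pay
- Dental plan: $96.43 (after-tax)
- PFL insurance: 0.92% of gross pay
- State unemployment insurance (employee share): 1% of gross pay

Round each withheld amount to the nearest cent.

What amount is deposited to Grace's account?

$4869.50

PFL insurance: $5398.92 × 0.0092 = $49.67
OASDI: $5398.92 × 0.045 = $242.95
State unemployment insurance (employee share): $5398.92 × 0.01 = $53.99
Medicare: $5398.92 × 0.016 = $86.38
Dental plan: $96.43
Total deductions = $49.67 + $242.95 + $53.99 + $86.38 + $96.43 = $529.42
Net pay = $5398.92 − $529.42 = $4869.50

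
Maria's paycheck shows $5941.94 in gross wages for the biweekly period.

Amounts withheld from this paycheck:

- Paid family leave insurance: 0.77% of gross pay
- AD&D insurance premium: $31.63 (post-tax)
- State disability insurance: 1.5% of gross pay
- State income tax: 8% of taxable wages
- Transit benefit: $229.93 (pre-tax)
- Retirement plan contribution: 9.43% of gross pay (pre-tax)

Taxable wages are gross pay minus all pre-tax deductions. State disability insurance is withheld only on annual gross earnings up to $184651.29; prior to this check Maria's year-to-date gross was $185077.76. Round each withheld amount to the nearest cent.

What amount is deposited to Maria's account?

Retirement plan contribution: $5941.94 × 0.0943 = $560.32
Transit benefit: $229.93
Pre-tax total = $560.32 + $229.93 = $790.25
Taxable wages = $5941.94 − $790.25 = $5151.69
State income tax: $5151.69 × 0.08 = $412.14
Paid family leave insurance: $5941.94 × 0.0077 = $45.75
State disability insurance: annual cap $184651.29 already reached (YTD $185077.76), so $0.00
AD&D insurance premium: $31.63
Total deductions = $560.32 + $229.93 + $412.14 + $45.75 + $0.00 + $31.63 = $1279.77
Net pay = $5941.94 − $1279.77 = $4662.17

$4662.17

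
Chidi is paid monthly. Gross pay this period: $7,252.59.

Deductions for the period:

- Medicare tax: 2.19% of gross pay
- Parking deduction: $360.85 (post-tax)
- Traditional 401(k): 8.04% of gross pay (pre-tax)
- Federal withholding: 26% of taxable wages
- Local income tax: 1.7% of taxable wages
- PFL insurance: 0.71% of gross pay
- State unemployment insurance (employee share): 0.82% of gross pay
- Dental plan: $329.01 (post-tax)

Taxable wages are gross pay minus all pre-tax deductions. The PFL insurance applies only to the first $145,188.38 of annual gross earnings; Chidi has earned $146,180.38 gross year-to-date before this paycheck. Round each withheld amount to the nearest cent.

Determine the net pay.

$3,913.88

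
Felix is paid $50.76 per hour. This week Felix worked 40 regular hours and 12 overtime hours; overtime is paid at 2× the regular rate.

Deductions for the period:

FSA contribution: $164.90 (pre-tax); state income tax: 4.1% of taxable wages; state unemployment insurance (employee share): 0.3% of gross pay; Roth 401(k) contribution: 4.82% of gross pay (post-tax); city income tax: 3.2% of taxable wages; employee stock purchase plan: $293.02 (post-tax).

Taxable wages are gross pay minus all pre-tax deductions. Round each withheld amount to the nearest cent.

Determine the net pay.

Regular pay: 40 × $50.76 = $2,030.40
Overtime pay: 12 × $50.76 × 2 = $1,218.24
Gross pay = $2,030.40 + $1,218.24 = $3,248.64
FSA contribution: $164.90
Taxable wages = $3,248.64 − $164.90 = $3,083.74
State income tax: $3,083.74 × 0.041 = $126.43
City income tax: $3,083.74 × 0.032 = $98.68
State unemployment insurance (employee share): $3,248.64 × 0.003 = $9.75
Employee stock purchase plan: $293.02
Roth 401(k) contribution: $3,248.64 × 0.0482 = $156.58
Total deductions = $164.90 + $126.43 + $98.68 + $9.75 + $293.02 + $156.58 = $849.36
Net pay = $3,248.64 − $849.36 = $2,399.28

$2,399.28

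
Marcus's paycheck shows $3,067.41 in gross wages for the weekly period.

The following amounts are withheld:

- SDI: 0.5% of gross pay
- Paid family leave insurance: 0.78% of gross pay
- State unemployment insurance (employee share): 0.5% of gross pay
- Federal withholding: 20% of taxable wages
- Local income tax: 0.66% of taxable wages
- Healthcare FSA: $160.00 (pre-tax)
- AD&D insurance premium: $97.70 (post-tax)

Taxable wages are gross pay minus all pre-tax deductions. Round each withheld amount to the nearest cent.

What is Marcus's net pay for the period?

$2,154.43

Healthcare FSA: $160.00
Taxable wages = $3,067.41 − $160.00 = $2,907.41
Federal withholding: $2,907.41 × 0.2 = $581.48
Local income tax: $2,907.41 × 0.0066 = $19.19
State unemployment insurance (employee share): $3,067.41 × 0.005 = $15.34
SDI: $3,067.41 × 0.005 = $15.34
Paid family leave insurance: $3,067.41 × 0.0078 = $23.93
AD&D insurance premium: $97.70
Total deductions = $160.00 + $581.48 + $19.19 + $15.34 + $15.34 + $23.93 + $97.70 = $912.98
Net pay = $3,067.41 − $912.98 = $2,154.43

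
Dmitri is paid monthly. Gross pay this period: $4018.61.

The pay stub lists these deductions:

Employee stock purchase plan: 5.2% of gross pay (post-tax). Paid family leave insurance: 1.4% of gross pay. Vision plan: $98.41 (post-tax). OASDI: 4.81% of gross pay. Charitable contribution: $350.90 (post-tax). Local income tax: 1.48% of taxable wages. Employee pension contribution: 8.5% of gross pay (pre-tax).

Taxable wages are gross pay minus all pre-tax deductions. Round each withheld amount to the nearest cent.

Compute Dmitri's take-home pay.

$2714.77

Employee pension contribution: $4018.61 × 0.085 = $341.58
Taxable wages = $4018.61 − $341.58 = $3677.03
Local income tax: $3677.03 × 0.0148 = $54.42
Paid family leave insurance: $4018.61 × 0.014 = $56.26
OASDI: $4018.61 × 0.0481 = $193.30
Vision plan: $98.41
Employee stock purchase plan: $4018.61 × 0.052 = $208.97
Charitable contribution: $350.90
Total deductions = $341.58 + $54.42 + $56.26 + $193.30 + $98.41 + $208.97 + $350.90 = $1303.84
Net pay = $4018.61 − $1303.84 = $2714.77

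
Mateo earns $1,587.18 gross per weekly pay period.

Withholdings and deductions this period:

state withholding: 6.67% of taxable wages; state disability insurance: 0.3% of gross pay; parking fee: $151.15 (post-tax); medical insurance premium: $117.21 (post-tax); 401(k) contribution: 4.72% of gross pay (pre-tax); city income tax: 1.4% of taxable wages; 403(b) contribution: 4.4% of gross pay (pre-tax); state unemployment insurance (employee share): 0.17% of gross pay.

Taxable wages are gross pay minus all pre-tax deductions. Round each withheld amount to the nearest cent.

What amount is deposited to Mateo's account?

$1,050.21

403(b) contribution: $1,587.18 × 0.044 = $69.84
401(k) contribution: $1,587.18 × 0.0472 = $74.91
Pre-tax total = $69.84 + $74.91 = $144.75
Taxable wages = $1,587.18 − $144.75 = $1,442.43
City income tax: $1,442.43 × 0.014 = $20.19
State withholding: $1,442.43 × 0.0667 = $96.21
State disability insurance: $1,587.18 × 0.003 = $4.76
State unemployment insurance (employee share): $1,587.18 × 0.0017 = $2.70
Parking fee: $151.15
Medical insurance premium: $117.21
Total deductions = $69.84 + $74.91 + $20.19 + $96.21 + $4.76 + $2.70 + $151.15 + $117.21 = $536.97
Net pay = $1,587.18 − $536.97 = $1,050.21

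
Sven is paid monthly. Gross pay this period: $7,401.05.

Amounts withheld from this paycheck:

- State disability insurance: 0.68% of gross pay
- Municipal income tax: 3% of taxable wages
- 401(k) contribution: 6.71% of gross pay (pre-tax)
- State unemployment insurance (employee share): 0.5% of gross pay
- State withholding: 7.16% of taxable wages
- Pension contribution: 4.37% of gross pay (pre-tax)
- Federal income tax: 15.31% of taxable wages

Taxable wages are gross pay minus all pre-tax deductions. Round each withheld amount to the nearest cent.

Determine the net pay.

Pension contribution: $7,401.05 × 0.0437 = $323.43
401(k) contribution: $7,401.05 × 0.0671 = $496.61
Pre-tax total = $323.43 + $496.61 = $820.04
Taxable wages = $7,401.05 − $820.04 = $6,581.01
Federal income tax: $6,581.01 × 0.1531 = $1,007.55
State withholding: $6,581.01 × 0.0716 = $471.20
Municipal income tax: $6,581.01 × 0.03 = $197.43
State unemployment insurance (employee share): $7,401.05 × 0.005 = $37.01
State disability insurance: $7,401.05 × 0.0068 = $50.33
Total deductions = $323.43 + $496.61 + $1,007.55 + $471.20 + $197.43 + $37.01 + $50.33 = $2,583.56
Net pay = $7,401.05 − $2,583.56 = $4,817.49

$4,817.49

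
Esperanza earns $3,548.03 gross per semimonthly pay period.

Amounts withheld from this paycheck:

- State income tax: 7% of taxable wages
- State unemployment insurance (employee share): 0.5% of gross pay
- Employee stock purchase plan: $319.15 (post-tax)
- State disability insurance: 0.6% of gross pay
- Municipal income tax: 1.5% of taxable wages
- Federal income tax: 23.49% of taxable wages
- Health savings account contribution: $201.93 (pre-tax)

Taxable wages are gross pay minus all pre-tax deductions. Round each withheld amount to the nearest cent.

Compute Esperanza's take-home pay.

Health savings account contribution: $201.93
Taxable wages = $3,548.03 − $201.93 = $3,346.10
Federal income tax: $3,346.10 × 0.2349 = $786.00
State income tax: $3,346.10 × 0.07 = $234.23
Municipal income tax: $3,346.10 × 0.015 = $50.19
State disability insurance: $3,548.03 × 0.006 = $21.29
State unemployment insurance (employee share): $3,548.03 × 0.005 = $17.74
Employee stock purchase plan: $319.15
Total deductions = $201.93 + $786.00 + $234.23 + $50.19 + $21.29 + $17.74 + $319.15 = $1,630.53
Net pay = $3,548.03 − $1,630.53 = $1,917.50

$1,917.50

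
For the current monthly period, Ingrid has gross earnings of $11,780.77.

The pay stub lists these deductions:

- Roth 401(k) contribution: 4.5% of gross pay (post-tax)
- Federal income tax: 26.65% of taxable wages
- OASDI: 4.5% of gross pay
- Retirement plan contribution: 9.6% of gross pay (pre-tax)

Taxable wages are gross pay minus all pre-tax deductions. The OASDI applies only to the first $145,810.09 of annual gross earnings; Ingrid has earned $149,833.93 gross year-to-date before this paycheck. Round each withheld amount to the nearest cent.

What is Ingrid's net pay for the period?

$7,281.51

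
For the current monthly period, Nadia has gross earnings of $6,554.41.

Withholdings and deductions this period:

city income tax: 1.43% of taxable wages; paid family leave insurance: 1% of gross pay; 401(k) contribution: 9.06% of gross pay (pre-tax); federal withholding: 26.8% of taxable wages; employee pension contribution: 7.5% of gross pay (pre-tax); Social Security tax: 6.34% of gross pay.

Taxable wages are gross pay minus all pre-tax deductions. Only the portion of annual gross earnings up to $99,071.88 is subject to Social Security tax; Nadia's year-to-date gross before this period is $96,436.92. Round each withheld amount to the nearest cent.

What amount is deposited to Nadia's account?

$3,692.50

401(k) contribution: $6,554.41 × 0.0906 = $593.83
Employee pension contribution: $6,554.41 × 0.075 = $491.58
Pre-tax total = $593.83 + $491.58 = $1,085.41
Taxable wages = $6,554.41 − $1,085.41 = $5,469.00
Federal withholding: $5,469.00 × 0.268 = $1,465.69
City income tax: $5,469.00 × 0.0143 = $78.21
Social Security tax: only $99,071.88 − $96,436.92 = $2,634.96 of this check is subject → $2,634.96 × 0.0634 = $167.06
Paid family leave insurance: $6,554.41 × 0.01 = $65.54
Total deductions = $593.83 + $491.58 + $1,465.69 + $78.21 + $167.06 + $65.54 = $2,861.91
Net pay = $6,554.41 − $2,861.91 = $3,692.50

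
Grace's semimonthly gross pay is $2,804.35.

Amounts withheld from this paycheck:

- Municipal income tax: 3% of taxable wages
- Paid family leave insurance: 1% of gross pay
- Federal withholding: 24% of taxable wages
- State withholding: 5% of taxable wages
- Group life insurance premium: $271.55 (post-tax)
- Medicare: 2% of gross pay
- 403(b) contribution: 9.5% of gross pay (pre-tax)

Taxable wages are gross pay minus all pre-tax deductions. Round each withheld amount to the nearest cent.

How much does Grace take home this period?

403(b) contribution: $2,804.35 × 0.095 = $266.41
Taxable wages = $2,804.35 − $266.41 = $2,537.94
Federal withholding: $2,537.94 × 0.24 = $609.11
Municipal income tax: $2,537.94 × 0.03 = $76.14
State withholding: $2,537.94 × 0.05 = $126.90
Paid family leave insurance: $2,804.35 × 0.01 = $28.04
Medicare: $2,804.35 × 0.02 = $56.09
Group life insurance premium: $271.55
Total deductions = $266.41 + $609.11 + $76.14 + $126.90 + $28.04 + $56.09 + $271.55 = $1,434.24
Net pay = $2,804.35 − $1,434.24 = $1,370.11

$1,370.11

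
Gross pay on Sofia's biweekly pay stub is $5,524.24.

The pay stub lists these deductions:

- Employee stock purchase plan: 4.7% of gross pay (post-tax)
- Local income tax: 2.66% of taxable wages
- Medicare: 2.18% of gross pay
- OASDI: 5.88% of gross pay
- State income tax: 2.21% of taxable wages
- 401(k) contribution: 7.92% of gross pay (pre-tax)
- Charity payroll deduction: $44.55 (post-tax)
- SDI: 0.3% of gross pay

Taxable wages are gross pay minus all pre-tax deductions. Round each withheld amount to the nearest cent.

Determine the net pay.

$4,072.97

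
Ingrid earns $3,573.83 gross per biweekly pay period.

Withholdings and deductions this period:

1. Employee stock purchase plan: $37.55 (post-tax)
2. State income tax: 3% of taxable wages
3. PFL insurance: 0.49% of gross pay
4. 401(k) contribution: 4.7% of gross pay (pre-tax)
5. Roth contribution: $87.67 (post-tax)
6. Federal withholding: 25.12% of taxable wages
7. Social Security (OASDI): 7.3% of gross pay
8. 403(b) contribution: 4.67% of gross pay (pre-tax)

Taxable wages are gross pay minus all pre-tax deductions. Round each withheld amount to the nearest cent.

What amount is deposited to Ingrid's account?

401(k) contribution: $3,573.83 × 0.047 = $167.97
403(b) contribution: $3,573.83 × 0.0467 = $166.90
Pre-tax total = $167.97 + $166.90 = $334.87
Taxable wages = $3,573.83 − $334.87 = $3,238.96
State income tax: $3,238.96 × 0.03 = $97.17
Federal withholding: $3,238.96 × 0.2512 = $813.63
Social Security (OASDI): $3,573.83 × 0.073 = $260.89
PFL insurance: $3,573.83 × 0.0049 = $17.51
Roth contribution: $87.67
Employee stock purchase plan: $37.55
Total deductions = $167.97 + $166.90 + $97.17 + $813.63 + $260.89 + $17.51 + $87.67 + $37.55 = $1,649.29
Net pay = $3,573.83 − $1,649.29 = $1,924.54

$1,924.54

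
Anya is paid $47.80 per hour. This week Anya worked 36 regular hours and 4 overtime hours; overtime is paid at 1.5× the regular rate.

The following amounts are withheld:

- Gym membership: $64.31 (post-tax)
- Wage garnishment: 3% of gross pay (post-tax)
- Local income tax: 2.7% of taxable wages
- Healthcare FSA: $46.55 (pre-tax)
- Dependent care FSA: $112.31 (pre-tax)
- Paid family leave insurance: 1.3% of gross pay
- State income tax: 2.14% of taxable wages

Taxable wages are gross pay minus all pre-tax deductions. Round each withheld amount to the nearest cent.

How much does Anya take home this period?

$1,608.62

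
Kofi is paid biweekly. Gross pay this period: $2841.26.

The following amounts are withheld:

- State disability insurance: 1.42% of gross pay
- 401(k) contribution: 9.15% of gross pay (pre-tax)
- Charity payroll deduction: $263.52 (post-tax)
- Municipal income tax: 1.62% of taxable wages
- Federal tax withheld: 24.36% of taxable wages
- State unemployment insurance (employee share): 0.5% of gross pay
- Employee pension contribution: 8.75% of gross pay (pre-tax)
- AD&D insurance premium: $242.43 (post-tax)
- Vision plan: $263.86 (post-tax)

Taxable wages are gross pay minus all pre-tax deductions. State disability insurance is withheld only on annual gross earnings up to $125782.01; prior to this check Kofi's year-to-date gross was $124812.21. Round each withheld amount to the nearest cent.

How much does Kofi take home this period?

Employee pension contribution: $2841.26 × 0.0875 = $248.61
401(k) contribution: $2841.26 × 0.0915 = $259.98
Pre-tax total = $248.61 + $259.98 = $508.59
Taxable wages = $2841.26 − $508.59 = $2332.67
Federal tax withheld: $2332.67 × 0.2436 = $568.24
Municipal income tax: $2332.67 × 0.0162 = $37.79
State disability insurance: only $125782.01 − $124812.21 = $969.80 of this check is subject → $969.80 × 0.0142 = $13.77
State unemployment insurance (employee share): $2841.26 × 0.005 = $14.21
Charity payroll deduction: $263.52
AD&D insurance premium: $242.43
Vision plan: $263.86
Total deductions = $248.61 + $259.98 + $568.24 + $37.79 + $13.77 + $14.21 + $263.52 + $242.43 + $263.86 = $1912.41
Net pay = $2841.26 − $1912.41 = $928.85

$928.85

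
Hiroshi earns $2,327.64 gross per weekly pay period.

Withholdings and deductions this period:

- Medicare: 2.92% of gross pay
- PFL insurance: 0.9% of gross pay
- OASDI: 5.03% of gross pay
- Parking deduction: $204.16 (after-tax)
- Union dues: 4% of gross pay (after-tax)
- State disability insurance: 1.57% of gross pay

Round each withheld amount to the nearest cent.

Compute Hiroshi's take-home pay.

$1,787.83

State disability insurance: $2,327.64 × 0.0157 = $36.54
Medicare: $2,327.64 × 0.0292 = $67.97
OASDI: $2,327.64 × 0.0503 = $117.08
PFL insurance: $2,327.64 × 0.009 = $20.95
Union dues: $2,327.64 × 0.04 = $93.11
Parking deduction: $204.16
Total deductions = $36.54 + $67.97 + $117.08 + $20.95 + $93.11 + $204.16 = $539.81
Net pay = $2,327.64 − $539.81 = $1,787.83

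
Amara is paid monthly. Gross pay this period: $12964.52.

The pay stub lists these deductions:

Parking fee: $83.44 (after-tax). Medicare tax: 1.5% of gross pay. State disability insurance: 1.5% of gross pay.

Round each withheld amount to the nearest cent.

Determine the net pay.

$12492.14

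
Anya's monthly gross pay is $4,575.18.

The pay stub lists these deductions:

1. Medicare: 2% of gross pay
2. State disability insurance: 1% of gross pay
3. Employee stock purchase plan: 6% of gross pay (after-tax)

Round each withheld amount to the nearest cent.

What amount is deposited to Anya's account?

Medicare: $4,575.18 × 0.02 = $91.50
State disability insurance: $4,575.18 × 0.01 = $45.75
Employee stock purchase plan: $4,575.18 × 0.06 = $274.51
Total deductions = $91.50 + $45.75 + $274.51 = $411.76
Net pay = $4,575.18 − $411.76 = $4,163.42

$4,163.42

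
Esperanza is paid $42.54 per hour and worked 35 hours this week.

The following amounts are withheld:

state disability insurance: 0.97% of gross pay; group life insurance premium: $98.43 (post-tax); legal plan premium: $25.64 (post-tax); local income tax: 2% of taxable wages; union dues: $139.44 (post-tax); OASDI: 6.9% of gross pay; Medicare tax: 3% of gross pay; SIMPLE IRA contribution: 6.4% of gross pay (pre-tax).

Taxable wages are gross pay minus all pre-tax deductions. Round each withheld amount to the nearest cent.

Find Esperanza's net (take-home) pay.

Gross pay: 35 × $42.54 = $1,488.90
SIMPLE IRA contribution: $1,488.90 × 0.064 = $95.29
Taxable wages = $1,488.90 − $95.29 = $1,393.61
Local income tax: $1,393.61 × 0.02 = $27.87
Medicare tax: $1,488.90 × 0.03 = $44.67
OASDI: $1,488.90 × 0.069 = $102.73
State disability insurance: $1,488.90 × 0.0097 = $14.44
Union dues: $139.44
Group life insurance premium: $98.43
Legal plan premium: $25.64
Total deductions = $95.29 + $27.87 + $44.67 + $102.73 + $14.44 + $139.44 + $98.43 + $25.64 = $548.51
Net pay = $1,488.90 − $548.51 = $940.39

$940.39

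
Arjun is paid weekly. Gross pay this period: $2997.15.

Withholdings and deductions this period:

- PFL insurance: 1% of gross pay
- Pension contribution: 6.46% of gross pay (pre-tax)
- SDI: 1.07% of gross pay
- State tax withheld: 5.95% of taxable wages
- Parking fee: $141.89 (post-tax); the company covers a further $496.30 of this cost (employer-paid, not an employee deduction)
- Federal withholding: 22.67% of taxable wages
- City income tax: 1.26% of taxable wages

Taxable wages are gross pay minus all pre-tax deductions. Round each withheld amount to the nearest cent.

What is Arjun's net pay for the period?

$1761.91

Pension contribution: $2997.15 × 0.0646 = $193.62
Taxable wages = $2997.15 − $193.62 = $2803.53
City income tax: $2803.53 × 0.0126 = $35.32
State tax withheld: $2803.53 × 0.0595 = $166.81
Federal withholding: $2803.53 × 0.2267 = $635.56
PFL insurance: $2997.15 × 0.01 = $29.97
SDI: $2997.15 × 0.0107 = $32.07
Parking fee: $141.89
(Employer's $496.30 toward parking fee is not withheld from the employee.)
Total deductions = $193.62 + $35.32 + $166.81 + $635.56 + $29.97 + $32.07 + $141.89 = $1235.24
Net pay = $2997.15 − $1235.24 = $1761.91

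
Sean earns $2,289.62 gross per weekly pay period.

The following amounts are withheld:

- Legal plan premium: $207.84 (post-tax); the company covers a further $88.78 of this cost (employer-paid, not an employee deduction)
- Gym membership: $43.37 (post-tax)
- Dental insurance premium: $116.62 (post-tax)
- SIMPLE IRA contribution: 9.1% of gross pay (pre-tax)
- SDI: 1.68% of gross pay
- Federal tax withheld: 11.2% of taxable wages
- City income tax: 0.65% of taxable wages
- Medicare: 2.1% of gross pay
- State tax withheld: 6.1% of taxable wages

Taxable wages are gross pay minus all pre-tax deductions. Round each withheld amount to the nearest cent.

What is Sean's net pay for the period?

$1,253.29

SIMPLE IRA contribution: $2,289.62 × 0.091 = $208.36
Taxable wages = $2,289.62 − $208.36 = $2,081.26
State tax withheld: $2,081.26 × 0.061 = $126.96
Federal tax withheld: $2,081.26 × 0.112 = $233.10
City income tax: $2,081.26 × 0.0065 = $13.53
SDI: $2,289.62 × 0.0168 = $38.47
Medicare: $2,289.62 × 0.021 = $48.08
Gym membership: $43.37
Legal plan premium: $207.84
Dental insurance premium: $116.62
(Employer's $88.78 toward legal plan premium is not withheld from the employee.)
Total deductions = $208.36 + $126.96 + $233.10 + $13.53 + $38.47 + $48.08 + $43.37 + $207.84 + $116.62 = $1,036.33
Net pay = $2,289.62 − $1,036.33 = $1,253.29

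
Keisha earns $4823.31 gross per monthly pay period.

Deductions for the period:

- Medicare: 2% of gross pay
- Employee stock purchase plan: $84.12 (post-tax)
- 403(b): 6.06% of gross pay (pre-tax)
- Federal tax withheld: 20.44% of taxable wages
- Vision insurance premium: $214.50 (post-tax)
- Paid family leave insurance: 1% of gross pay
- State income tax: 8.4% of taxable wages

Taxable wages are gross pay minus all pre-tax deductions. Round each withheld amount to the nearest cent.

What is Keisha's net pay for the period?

$2780.95

403(b): $4823.31 × 0.0606 = $292.29
Taxable wages = $4823.31 − $292.29 = $4531.02
Federal tax withheld: $4531.02 × 0.2044 = $926.14
State income tax: $4531.02 × 0.084 = $380.61
Medicare: $4823.31 × 0.02 = $96.47
Paid family leave insurance: $4823.31 × 0.01 = $48.23
Employee stock purchase plan: $84.12
Vision insurance premium: $214.50
Total deductions = $292.29 + $926.14 + $380.61 + $96.47 + $48.23 + $84.12 + $214.50 = $2042.36
Net pay = $4823.31 − $2042.36 = $2780.95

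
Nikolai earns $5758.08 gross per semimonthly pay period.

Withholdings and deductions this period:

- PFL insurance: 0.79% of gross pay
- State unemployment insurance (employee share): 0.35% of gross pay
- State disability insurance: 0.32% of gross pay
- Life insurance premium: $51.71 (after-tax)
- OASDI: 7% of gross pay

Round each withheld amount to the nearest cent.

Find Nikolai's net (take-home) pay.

$5219.23

State unemployment insurance (employee share): $5758.08 × 0.0035 = $20.15
PFL insurance: $5758.08 × 0.0079 = $45.49
OASDI: $5758.08 × 0.07 = $403.07
State disability insurance: $5758.08 × 0.0032 = $18.43
Life insurance premium: $51.71
Total deductions = $20.15 + $45.49 + $403.07 + $18.43 + $51.71 = $538.85
Net pay = $5758.08 − $538.85 = $5219.23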